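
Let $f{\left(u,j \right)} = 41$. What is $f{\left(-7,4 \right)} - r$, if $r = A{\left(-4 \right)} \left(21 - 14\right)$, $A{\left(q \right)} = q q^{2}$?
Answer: $489$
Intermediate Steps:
$A{\left(q \right)} = q^{3}$
$r = -448$ ($r = \left(-4\right)^{3} \left(21 - 14\right) = \left(-64\right) 7 = -448$)
$f{\left(-7,4 \right)} - r = 41 - -448 = 41 + 448 = 489$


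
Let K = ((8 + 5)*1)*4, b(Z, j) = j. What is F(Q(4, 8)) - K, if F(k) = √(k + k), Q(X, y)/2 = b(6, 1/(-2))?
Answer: -52 + I*√2 ≈ -52.0 + 1.4142*I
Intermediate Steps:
Q(X, y) = -1 (Q(X, y) = 2/(-2) = 2*(-½) = -1)
F(k) = √2*√k (F(k) = √(2*k) = √2*√k)
K = 52 (K = (13*1)*4 = 13*4 = 52)
F(Q(4, 8)) - K = √2*√(-1) - 1*52 = √2*I - 52 = I*√2 - 52 = -52 + I*√2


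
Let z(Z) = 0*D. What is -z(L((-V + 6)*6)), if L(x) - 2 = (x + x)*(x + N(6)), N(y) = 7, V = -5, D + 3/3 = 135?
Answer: 0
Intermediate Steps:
D = 134 (D = -1 + 135 = 134)
L(x) = 2 + 2*x*(7 + x) (L(x) = 2 + (x + x)*(x + 7) = 2 + (2*x)*(7 + x) = 2 + 2*x*(7 + x))
z(Z) = 0 (z(Z) = 0*134 = 0)
-z(L((-V + 6)*6)) = -1*0 = 0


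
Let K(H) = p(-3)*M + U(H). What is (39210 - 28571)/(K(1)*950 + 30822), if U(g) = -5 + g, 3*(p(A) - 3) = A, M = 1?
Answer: 10639/28922 ≈ 0.36785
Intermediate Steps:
p(A) = 3 + A/3
K(H) = -3 + H (K(H) = (3 + (1/3)*(-3))*1 + (-5 + H) = (3 - 1)*1 + (-5 + H) = 2*1 + (-5 + H) = 2 + (-5 + H) = -3 + H)
(39210 - 28571)/(K(1)*950 + 30822) = (39210 - 28571)/((-3 + 1)*950 + 30822) = 10639/(-2*950 + 30822) = 10639/(-1900 + 30822) = 10639/28922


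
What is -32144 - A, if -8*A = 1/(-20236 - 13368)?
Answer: -8641335809/268832 ≈ -32144.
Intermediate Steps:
A = 1/268832 (A = -1/(8*(-20236 - 13368)) = -⅛/(-33604) = -⅛*(-1/33604) = 1/268832 ≈ 3.7198e-6)
-32144 - A = -32144 - 1*1/268832 = -32144 - 1/268832 = -8641335809/268832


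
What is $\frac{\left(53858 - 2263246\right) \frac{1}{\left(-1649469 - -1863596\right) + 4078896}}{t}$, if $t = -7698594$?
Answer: $\frac{1104694}{16525120554831} \approx 6.6849 \cdot 10^{-8}$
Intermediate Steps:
$\frac{\left(53858 - 2263246\right) \frac{1}{\left(-1649469 - -1863596\right) + 4078896}}{t} = \frac{\left(53858 - 2263246\right) \frac{1}{\left(-1649469 - -1863596\right) + 4078896}}{-7698594} = - \frac{2209388}{\left(-1649469 + 1863596\right) + 4078896} \left(- \frac{1}{7698594}\right) = - \frac{2209388}{214127 + 4078896} \left(- \frac{1}{7698594}\right) = - \frac{2209388}{4293023} \left(- \frac{1}{7698594}\right) = \left(-2209388\right) \frac{1}{4293023} \left(- \frac{1}{7698594}\right) = \left(- \frac{2209388}{4293023}\right) \left(- \frac{1}{7698594}\right) = \frac{1104694}{16525120554831}$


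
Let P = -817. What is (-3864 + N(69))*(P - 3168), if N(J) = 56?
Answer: 15174880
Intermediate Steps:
(-3864 + N(69))*(P - 3168) = (-3864 + 56)*(-817 - 3168) = -3808*(-3985) = 15174880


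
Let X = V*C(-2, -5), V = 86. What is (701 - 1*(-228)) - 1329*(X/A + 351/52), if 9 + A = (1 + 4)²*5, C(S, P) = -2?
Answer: -704255/116 ≈ -6071.2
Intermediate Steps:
X = -172 (X = 86*(-2) = -172)
A = 116 (A = -9 + (1 + 4)²*5 = -9 + 5²*5 = -9 + 25*5 = -9 + 125 = 116)
(701 - 1*(-228)) - 1329*(X/A + 351/52) = (701 - 1*(-228)) - 1329*(-172/116 + 351/52) = (701 + 228) - 1329*(-172*1/116 + 351*(1/52)) = 929 - 1329*(-43/29 + 27/4) = 929 - 1329*611/116 = 929 - 812019/116 = -704255/116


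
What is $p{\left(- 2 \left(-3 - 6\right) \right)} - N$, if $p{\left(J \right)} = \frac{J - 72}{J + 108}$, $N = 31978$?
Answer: $- \frac{223849}{7} \approx -31978.0$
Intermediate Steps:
$p{\left(J \right)} = \frac{-72 + J}{108 + J}$
$p{\left(- 2 \left(-3 - 6\right) \right)} - N = \frac{-72 - 2 \left(-3 - 6\right)}{108 - 2 \left(-3 - 6\right)} - 31978 = \frac{-72 - -18}{108 - -18} - 31978 = \frac{-72 + 18}{108 + 18} - 31978 = \frac{1}{126} \left(-54\right) - 31978 = - \frac{3}{7} - 31978 = - \frac{223849}{7}$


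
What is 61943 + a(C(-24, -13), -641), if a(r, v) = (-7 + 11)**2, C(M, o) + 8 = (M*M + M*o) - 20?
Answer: 61959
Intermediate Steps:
C(M, o) = -28 + M**2 + M*o (C(M, o) = -8 + ((M*M + M*o) - 20) = -8 + ((M**2 + M*o) - 20) = -8 + (-20 + M**2 + M*o) = -28 + M**2 + M*o)
a(r, v) = 16 (a(r, v) = 4**2 = 16)
61943 + a(C(-24, -13), -641) = 61943 + 16 = 61959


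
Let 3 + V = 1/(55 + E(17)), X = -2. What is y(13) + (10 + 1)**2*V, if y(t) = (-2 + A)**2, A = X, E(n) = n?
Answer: -24863/72 ≈ -345.32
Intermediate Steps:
A = -2
V = -215/72 (V = -3 + 1/(55 + 17) = -3 + 1/72 = -215/72 ≈ -2.9861)
y(t) = 16 (y(t) = (-2 - 2)**2 = (-4)**2 = 16)
y(13) + (10 + 1)**2*V = 16 + (10 + 1)**2*(-215/72) = 16 + 11**2*(-215/72) = 16 + 121*(-215/72) = 16 - 26015/72 = -24863/72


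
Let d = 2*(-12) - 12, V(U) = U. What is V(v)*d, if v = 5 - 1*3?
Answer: -72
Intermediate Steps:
v = 2 (v = 5 - 3 = 2)
d = -36 (d = -24 - 12 = -36)
V(v)*d = 2*(-36) = -72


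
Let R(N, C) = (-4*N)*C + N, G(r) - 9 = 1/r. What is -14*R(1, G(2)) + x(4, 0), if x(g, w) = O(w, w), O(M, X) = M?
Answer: 518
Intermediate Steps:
G(r) = 9 + 1/r
x(g, w) = w
R(N, C) = N - 4*C*N (R(N, C) = -4*C*N + N = N - 4*C*N)
-14*R(1, G(2)) + x(4, 0) = -14*(1 - 4*(9 + 1/2)) + 0 = -14*(1 - 4*(9 + ½)) + 0 = -14*(1 - 4*19/2) + 0 = -14*(1 - 38) + 0 = -14*(-37) + 0 = 518 + 0 = 518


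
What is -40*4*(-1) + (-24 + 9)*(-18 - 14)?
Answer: 640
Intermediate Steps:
-40*4*(-1) + (-24 + 9)*(-18 - 14) = -(-160) - 15*(-32) = -40*(-4) + 480 = 160 + 480 = 640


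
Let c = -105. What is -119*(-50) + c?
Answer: 5845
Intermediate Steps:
-119*(-50) + c = -119*(-50) - 105 = 5950 - 105 = 5845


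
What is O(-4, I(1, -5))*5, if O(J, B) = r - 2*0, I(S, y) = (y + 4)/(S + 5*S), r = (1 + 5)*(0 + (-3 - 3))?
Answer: -180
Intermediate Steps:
r = -36 (r = 6*(0 - 6) = 6*(-6) = -36)
I(S, y) = (4 + y)/(6*S) (I(S, y) = (4 + y)/((6*S)) = (4 + y)*(1/(6*S)) = (4 + y)/(6*S))
O(J, B) = -36 (O(J, B) = -36 - 2*0 = -36 + 0 = -36)
O(-4, I(1, -5))*5 = -36*5 = -180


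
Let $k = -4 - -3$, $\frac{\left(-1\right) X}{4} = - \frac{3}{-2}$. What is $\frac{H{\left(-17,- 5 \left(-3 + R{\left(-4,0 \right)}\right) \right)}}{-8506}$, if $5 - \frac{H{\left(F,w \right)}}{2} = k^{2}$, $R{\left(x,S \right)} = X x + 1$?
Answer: $- \frac{4}{4253} \approx -0.00094051$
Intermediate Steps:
$X = -6$ ($X = - 4 \left(- \frac{3}{-2}\right) = - 4 \left(\left(-3\right) \left(- \frac{1}{2}\right)\right) = \left(-4\right) \frac{3}{2} = -6$)
$k = -1$ ($k = -4 + 3 = -1$)
$R{\left(x,S \right)} = 1 - 6 x$ ($R{\left(x,S \right)} = - 6 x + 1 = 1 - 6 x$)
$H{\left(F,w \right)} = 8$ ($H{\left(F,w \right)} = 10 - 2 \left(-1\right)^{2} = 10 - 2 = 8$)
$\frac{H{\left(-17,- 5 \left(-3 + R{\left(-4,0 \right)}\right) \right)}}{-8506} = \frac{8}{-8506} = 8 \left(- \frac{1}{8506}\right) = - \frac{4}{4253}$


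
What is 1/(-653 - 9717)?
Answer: -1/10370 ≈ -9.6432e-5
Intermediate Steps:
1/(-653 - 9717) = 1/(-10370) = -1/10370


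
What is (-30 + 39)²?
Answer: 81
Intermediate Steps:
(-30 + 39)² = 9² = 81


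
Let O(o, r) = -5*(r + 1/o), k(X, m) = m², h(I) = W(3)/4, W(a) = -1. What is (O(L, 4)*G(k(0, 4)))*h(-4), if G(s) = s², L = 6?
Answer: 4000/3 ≈ 1333.3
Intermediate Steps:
h(I) = -¼ (h(I) = -1/4 = -1*¼ = -¼)
O(o, r) = -5*r - 5/o (O(o, r) = -5*(r + 1/o) = -5*r - 5/o)
(O(L, 4)*G(k(0, 4)))*h(-4) = ((-5*4 - 5/6)*(4²)²)*(-¼) = ((-20 - 5*⅙)*16²)*(-¼) = ((-20 - ⅚)*256)*(-¼) = -125/6*256*(-¼) = -16000/3*(-¼) = 4000/3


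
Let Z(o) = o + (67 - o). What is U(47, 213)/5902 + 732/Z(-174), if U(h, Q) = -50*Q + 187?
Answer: 3619243/395434 ≈ 9.1526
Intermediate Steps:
Z(o) = 67
U(h, Q) = 187 - 50*Q
U(47, 213)/5902 + 732/Z(-174) = (187 - 50*213)/5902 + 732/67 = (187 - 10650)*(1/5902) + 732*(1/67) = -10463*1/5902 + 732/67 = -10463/5902 + 732/67 = 3619243/395434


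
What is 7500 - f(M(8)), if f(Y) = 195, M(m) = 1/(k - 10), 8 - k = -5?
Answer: 7305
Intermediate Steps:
k = 13 (k = 8 - 1*(-5) = 8 + 5 = 13)
M(m) = 1/3 (M(m) = 1/(13 - 10) = 1/3)
7500 - f(M(8)) = 7500 - 1*195 = 7500 - 195 = 7305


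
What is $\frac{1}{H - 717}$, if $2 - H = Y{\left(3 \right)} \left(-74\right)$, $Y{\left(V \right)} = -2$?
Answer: $- \frac{1}{863} \approx -0.0011587$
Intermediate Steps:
$H = -146$ ($H = 2 - \left(-2\right) \left(-74\right) = 2 - 148 = -146$)
$\frac{1}{H - 717} = \frac{1}{-146 - 717} = \frac{1}{-863} = - \frac{1}{863}$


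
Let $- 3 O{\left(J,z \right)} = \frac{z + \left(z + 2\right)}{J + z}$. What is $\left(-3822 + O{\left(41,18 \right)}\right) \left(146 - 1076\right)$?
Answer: $\frac{209724920}{59} \approx 3.5547 \cdot 10^{6}$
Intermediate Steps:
$O{\left(J,z \right)} = - \frac{2 + 2 z}{3 \left(J + z\right)}$ ($O{\left(J,z \right)} = - \frac{\left(z + \left(z + 2\right)\right) \frac{1}{J + z}}{3} = - \frac{\left(z + \left(2 + z\right)\right) \frac{1}{J + z}}{3} = - \frac{\left(2 + 2 z\right) \frac{1}{J + z}}{3} = - \frac{\frac{1}{J + z} \left(2 + 2 z\right)}{3} = - \frac{2 + 2 z}{3 \left(J + z\right)}$)
$\left(-3822 + O{\left(41,18 \right)}\right) \left(146 - 1076\right) = \left(-3822 + \frac{2 \left(-1 - 18\right)}{3 \left(41 + 18\right)}\right) \left(146 - 1076\right) = \left(-3822 + \frac{2 \left(-1 - 18\right)}{3 \cdot 59}\right) \left(-930\right) = \left(-3822 + \frac{2}{3} \cdot \frac{1}{59} \left(-19\right)\right) \left(-930\right) = \left(-3822 - \frac{38}{177}\right) \left(-930\right) = \left(- \frac{676532}{177}\right) \left(-930\right) = \frac{209724920}{59}$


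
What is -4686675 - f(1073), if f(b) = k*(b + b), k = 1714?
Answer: -8364919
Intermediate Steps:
f(b) = 3428*b (f(b) = 1714*(b + b) = 1714*(2*b) = 3428*b)
-4686675 - f(1073) = -4686675 - 3428*1073 = -4686675 - 1*3678244 = -4686675 - 3678244 = -8364919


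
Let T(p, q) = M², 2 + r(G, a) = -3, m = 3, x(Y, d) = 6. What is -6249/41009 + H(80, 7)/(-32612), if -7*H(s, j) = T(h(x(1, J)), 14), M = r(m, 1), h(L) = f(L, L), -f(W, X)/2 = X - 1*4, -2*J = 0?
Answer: -1425521491/9361698556 ≈ -0.15227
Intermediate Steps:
J = 0 (J = -½*0 = 0)
f(W, X) = 8 - 2*X (f(W, X) = -2*(X - 1*4) = -2*(X - 4) = -2*(-4 + X) = 8 - 2*X)
h(L) = 8 - 2*L
r(G, a) = -5 (r(G, a) = -2 - 3 = -5)
M = -5
T(p, q) = 25 (T(p, q) = (-5)² = 25)
H(s, j) = -25/7 (H(s, j) = -⅐*25 = -25/7)
-6249/41009 + H(80, 7)/(-32612) = -6249/41009 - 25/7/(-32612) = -6249*1/41009 - 25/7*(-1/32612) = -6249/41009 + 25/228284 = -1425521491/9361698556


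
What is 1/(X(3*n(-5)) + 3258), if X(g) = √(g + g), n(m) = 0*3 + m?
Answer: 543/1769099 - I*√30/10614594 ≈ 0.00030694 - 5.1601e-7*I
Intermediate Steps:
n(m) = m (n(m) = 0 + m = m)
X(g) = √2*√g (X(g) = √(2*g) = √2*√g)
1/(X(3*n(-5)) + 3258) = 1/(√2*√(3*(-5)) + 3258) = 1/(√2*√(-15) + 3258) = 1/(√2*(I*√15) + 3258) = 1/(I*√30 + 3258) = 1/(3258 + I*√30)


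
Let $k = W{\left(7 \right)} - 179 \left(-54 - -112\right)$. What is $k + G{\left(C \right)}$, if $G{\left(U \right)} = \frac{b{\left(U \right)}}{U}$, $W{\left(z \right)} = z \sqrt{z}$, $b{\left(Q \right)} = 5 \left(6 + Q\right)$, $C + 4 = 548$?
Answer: $- \frac{2822529}{272} + 7 \sqrt{7} \approx -10358.0$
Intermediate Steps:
$C = 544$ ($C = -4 + 548 = 544$)
$b{\left(Q \right)} = 30 + 5 Q$
$W{\left(z \right)} = z^{\frac{3}{2}}$
$G{\left(U \right)} = \frac{30 + 5 U}{U}$
$k = -10382 + 7 \sqrt{7}$ ($k = 7^{\frac{3}{2}} - 179 \left(-54 - -112\right) = 7 \sqrt{7} - 179 \left(-54 + 112\right) = 7 \sqrt{7} - 10382 = -10382 + 7 \sqrt{7} \approx -10363.0$)
$k + G{\left(C \right)} = \left(-10382 + 7 \sqrt{7}\right) + \left(5 + \frac{30}{544}\right) = \left(-10382 + 7 \sqrt{7}\right) + \left(5 + 30 \cdot \frac{1}{544}\right) = \left(-10382 + 7 \sqrt{7}\right) + \left(5 + \frac{15}{272}\right) = \left(-10382 + 7 \sqrt{7}\right) + \frac{1375}{272} = - \frac{2822529}{272} + 7 \sqrt{7}$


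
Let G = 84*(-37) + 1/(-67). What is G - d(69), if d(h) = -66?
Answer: -203815/67 ≈ -3042.0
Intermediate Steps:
G = -208237/67 (G = -3108 - 1/67 = -208237/67 ≈ -3108.0)
G - d(69) = -208237/67 - 1*(-66) = -208237/67 + 66 = -203815/67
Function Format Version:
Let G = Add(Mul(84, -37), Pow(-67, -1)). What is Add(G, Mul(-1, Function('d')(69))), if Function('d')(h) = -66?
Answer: Rational(-203815, 67) ≈ -3042.0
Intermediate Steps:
G = Rational(-208237, 67) (G = Add(-3108, Rational(-1, 67)) = Rational(-208237, 67) ≈ -3108.0)
Add(G, Mul(-1, Function('d')(69))) = Add(Rational(-208237, 67), Mul(-1, -66)) = Add(Rational(-208237, 67), 66) = Rational(-203815, 67)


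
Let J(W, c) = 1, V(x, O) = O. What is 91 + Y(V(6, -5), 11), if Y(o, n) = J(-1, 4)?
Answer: 92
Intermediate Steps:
Y(o, n) = 1
91 + Y(V(6, -5), 11) = 91 + 1 = 92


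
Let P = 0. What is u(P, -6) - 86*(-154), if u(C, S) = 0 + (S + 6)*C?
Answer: 13244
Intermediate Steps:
u(C, S) = C*(6 + S) (u(C, S) = 0 + (6 + S)*C = 0 + C*(6 + S) = C*(6 + S))
u(P, -6) - 86*(-154) = 0*(6 - 6) - 86*(-154) = 0*0 + 13244 = 0 + 13244 = 13244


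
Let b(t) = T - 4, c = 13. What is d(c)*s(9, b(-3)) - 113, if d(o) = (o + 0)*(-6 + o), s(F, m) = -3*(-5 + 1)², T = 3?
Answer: -4481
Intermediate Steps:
b(t) = -1 (b(t) = 3 - 4 = -1)
s(F, m) = -48 (s(F, m) = -3*(-4)² = -3*16 = -48)
d(o) = o*(-6 + o)
d(c)*s(9, b(-3)) - 113 = (13*(-6 + 13))*(-48) - 113 = (13*7)*(-48) - 113 = 91*(-48) - 113 = -4368 - 113 = -4481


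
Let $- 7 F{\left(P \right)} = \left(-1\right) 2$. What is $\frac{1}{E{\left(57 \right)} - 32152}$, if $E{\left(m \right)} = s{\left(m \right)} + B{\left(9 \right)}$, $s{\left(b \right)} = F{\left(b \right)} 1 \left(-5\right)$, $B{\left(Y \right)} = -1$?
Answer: $- \frac{7}{225081} \approx -3.11 \cdot 10^{-5}$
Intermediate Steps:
$F{\left(P \right)} = \frac{2}{7}$ ($F{\left(P \right)} = - \frac{\left(-1\right) 2}{7} = \left(- \frac{1}{7}\right) \left(-2\right) = \frac{2}{7}$)
$s{\left(b \right)} = - \frac{10}{7}$ ($s{\left(b \right)} = \frac{2}{7} \cdot 1 \left(-5\right) = \frac{2}{7} \left(-5\right) = - \frac{10}{7}$)
$E{\left(m \right)} = - \frac{17}{7}$ ($E{\left(m \right)} = - \frac{10}{7} - 1 = - \frac{17}{7}$)
$\frac{1}{E{\left(57 \right)} - 32152} = \frac{1}{- \frac{17}{7} - 32152} = \frac{1}{- \frac{225081}{7}} = - \frac{7}{225081}$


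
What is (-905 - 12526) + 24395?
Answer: 10964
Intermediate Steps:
(-905 - 12526) + 24395 = -13431 + 24395 = 10964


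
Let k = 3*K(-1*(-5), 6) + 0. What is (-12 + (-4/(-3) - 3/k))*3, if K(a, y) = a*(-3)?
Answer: -159/5 ≈ -31.800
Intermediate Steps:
K(a, y) = -3*a
k = -45 (k = 3*(-(-3)*(-5)) + 0 = 3*(-3*5) + 0 = 3*(-15) + 0 = -45 + 0 = -45)
(-12 + (-4/(-3) - 3/k))*3 = (-12 + (-4/(-3) - 3/(-45)))*3 = (-12 + (-4*(-1/3) - 3*(-1/45)))*3 = (-12 + (4/3 + 1/15))*3 = (-12 + 7/5)*3 = -53/5*3 = -159/5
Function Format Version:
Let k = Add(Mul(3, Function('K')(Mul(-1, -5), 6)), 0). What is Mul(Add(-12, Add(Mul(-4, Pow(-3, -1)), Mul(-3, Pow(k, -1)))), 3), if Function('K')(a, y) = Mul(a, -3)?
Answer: Rational(-159, 5) ≈ -31.800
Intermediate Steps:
Function('K')(a, y) = Mul(-3, a)
k = -45 (k = Add(Mul(3, Mul(-3, Mul(-1, -5))), 0) = Add(Mul(3, Mul(-3, 5)), 0) = Add(Mul(3, -15), 0) = Add(-45, 0) = -45)
Mul(Add(-12, Add(Mul(-4, Pow(-3, -1)), Mul(-3, Pow(k, -1)))), 3) = Mul(Add(-12, Add(Mul(-4, Pow(-3, -1)), Mul(-3, Pow(-45, -1)))), 3) = Mul(Add(-12, Add(Mul(-4, Rational(-1, 3)), Mul(-3, Rational(-1, 45)))), 3) = Mul(Add(-12, Add(Rational(4, 3), Rational(1, 15))), 3) = Mul(Add(-12, Rational(7, 5)), 3) = Mul(Rational(-53, 5), 3) = Rational(-159, 5)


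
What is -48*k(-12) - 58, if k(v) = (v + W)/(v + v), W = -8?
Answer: -98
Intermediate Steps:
k(v) = (-8 + v)/(2*v) (k(v) = (v - 8)/(v + v) = (-8 + v)/((2*v)) = (-8 + v)*(1/(2*v)) = (-8 + v)/(2*v))
-48*k(-12) - 58 = -24*(-8 - 12)/(-12) - 58 = -24*(-1)*(-20)/12 - 58 = -48*5/6 - 58 = -40 - 58 = -98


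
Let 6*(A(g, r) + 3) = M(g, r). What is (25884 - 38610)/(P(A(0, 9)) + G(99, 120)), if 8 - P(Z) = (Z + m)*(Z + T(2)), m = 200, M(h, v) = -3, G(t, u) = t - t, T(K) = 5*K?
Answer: 50904/5077 ≈ 10.026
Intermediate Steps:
G(t, u) = 0
A(g, r) = -7/2 (A(g, r) = -3 + (⅙)*(-3) = -3 - ½ = -7/2)
P(Z) = 8 - (10 + Z)*(200 + Z) (P(Z) = 8 - (Z + 200)*(Z + 5*2) = 8 - (200 + Z)*(Z + 10) = 8 - (200 + Z)*(10 + Z) = 8 - (10 + Z)*(200 + Z))
(25884 - 38610)/(P(A(0, 9)) + G(99, 120)) = (25884 - 38610)/((-1992 - (-7/2)² - 210*(-7/2)) + 0) = -12726/((-1992 - 1*49/4 + 735) + 0) = -12726/((-1992 - 49/4 + 735) + 0) = -12726/(-5077/4 + 0) = -12726/(-5077/4) = -12726*(-4/5077) = 50904/5077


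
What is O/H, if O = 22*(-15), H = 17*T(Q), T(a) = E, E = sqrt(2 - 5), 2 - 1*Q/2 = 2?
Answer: 110*I*sqrt(3)/17 ≈ 11.207*I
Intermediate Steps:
Q = 0 (Q = 4 - 2*2 = 4 - 4 = 0)
E = I*sqrt(3) (E = sqrt(-3) = I*sqrt(3) ≈ 1.732*I)
T(a) = I*sqrt(3)
H = 17*I*sqrt(3) (H = 17*(I*sqrt(3)) = 17*I*sqrt(3) ≈ 29.445*I)
O = -330
O/H = -330*(-I*sqrt(3)/51) = -(-110)*I*sqrt(3)/17 = 110*I*sqrt(3)/17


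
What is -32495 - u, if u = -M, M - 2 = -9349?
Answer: -41842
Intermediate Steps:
M = -9347 (M = 2 - 9349 = -9347)
u = 9347 (u = -1*(-9347) = 9347)
-32495 - u = -32495 - 1*9347 = -32495 - 9347 = -41842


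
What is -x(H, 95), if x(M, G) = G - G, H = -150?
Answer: 0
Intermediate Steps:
x(M, G) = 0
-x(H, 95) = -1*0 = 0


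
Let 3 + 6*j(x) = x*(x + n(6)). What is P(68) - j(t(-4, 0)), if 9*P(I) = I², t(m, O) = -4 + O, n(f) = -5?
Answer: 9149/18 ≈ 508.28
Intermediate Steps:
P(I) = I²/9
j(x) = -½ + x*(-5 + x)/6 (j(x) = -½ + (x*(x - 5))/6 = -½ + (x*(-5 + x))/6 = -½ + x*(-5 + x)/6)
P(68) - j(t(-4, 0)) = (⅑)*68² - (-½ - 5*(-4 + 0)/6 + (-4 + 0)²/6) = (⅑)*4624 - (-½ - ⅚*(-4) + (⅙)*(-4)²) = 4624/9 - (-½ + 10/3 + (⅙)*16) = 4624/9 - (-½ + 10/3 + 8/3) = 4624/9 - 1*11/2 = 4624/9 - 11/2 = 9149/18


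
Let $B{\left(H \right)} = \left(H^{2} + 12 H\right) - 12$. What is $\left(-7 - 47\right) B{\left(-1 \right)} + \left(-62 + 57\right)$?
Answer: $1237$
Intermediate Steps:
$B{\left(H \right)} = -12 + H^{2} + 12 H$
$\left(-7 - 47\right) B{\left(-1 \right)} + \left(-62 + 57\right) = \left(-7 - 47\right) \left(-12 + \left(-1\right)^{2} + 12 \left(-1\right)\right) + \left(-62 + 57\right) = \left(-7 - 47\right) \left(-12 + 1 - 12\right) - 5 = \left(-54\right) \left(-23\right) - 5 = 1242 - 5 = 1237$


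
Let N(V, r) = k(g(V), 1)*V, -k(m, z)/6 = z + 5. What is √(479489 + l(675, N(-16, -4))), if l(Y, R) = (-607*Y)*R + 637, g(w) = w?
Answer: I*√235521474 ≈ 15347.0*I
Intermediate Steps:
k(m, z) = -30 - 6*z (k(m, z) = -6*(z + 5) = -6*(5 + z) = -30 - 6*z)
N(V, r) = -36*V (N(V, r) = (-30 - 6*1)*V = (-30 - 6)*V = -36*V)
l(Y, R) = 637 - 607*R*Y (l(Y, R) = -607*R*Y + 637 = 637 - 607*R*Y)
√(479489 + l(675, N(-16, -4))) = √(479489 + (637 - 607*(-36*(-16))*675)) = √(479489 + (637 - 607*576*675)) = √(479489 + (637 - 236001600)) = √(479489 - 236000963) = √(-235521474) = I*√235521474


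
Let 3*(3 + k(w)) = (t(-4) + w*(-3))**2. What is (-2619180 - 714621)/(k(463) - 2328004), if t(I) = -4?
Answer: 10001403/5043572 ≈ 1.9830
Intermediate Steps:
k(w) = -3 + (-4 - 3*w)**2/3 (k(w) = -3 + (-4 + w*(-3))**2/3 = -3 + (-4 - 3*w)**2/3)
(-2619180 - 714621)/(k(463) - 2328004) = (-2619180 - 714621)/((-3 + (4 + 3*463)**2/3) - 2328004) = -3333801/((-3 + (4 + 1389)**2/3) - 2328004) = -3333801/((-3 + (1/3)*1393**2) - 2328004) = -3333801/((-3 + (1/3)*1940449) - 2328004) = -3333801/((-3 + 1940449/3) - 2328004) = -3333801/(1940440/3 - 2328004) = -3333801/(-5043572/3) = -3333801*(-3/5043572) = 10001403/5043572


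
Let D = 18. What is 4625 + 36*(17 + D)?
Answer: 5885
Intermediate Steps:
4625 + 36*(17 + D) = 4625 + 36*(17 + 18) = 4625 + 36*35 = 4625 + 1260 = 5885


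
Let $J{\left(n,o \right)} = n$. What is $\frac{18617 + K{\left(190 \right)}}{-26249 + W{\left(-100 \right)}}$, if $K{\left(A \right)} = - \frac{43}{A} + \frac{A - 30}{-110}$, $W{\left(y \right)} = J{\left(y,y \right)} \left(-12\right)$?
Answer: $- \frac{38906017}{52352410} \approx -0.74316$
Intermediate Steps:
$W{\left(y \right)} = - 12 y$ ($W{\left(y \right)} = y \left(-12\right) = - 12 y$)
$K{\left(A \right)} = \frac{3}{11} - \frac{43}{A} - \frac{A}{110}$ ($K{\left(A \right)} = - \frac{43}{A} + \left(-30 + A\right) \left(- \frac{1}{110}\right) = - \frac{43}{A} - \left(- \frac{3}{11} + \frac{A}{110}\right) = \frac{3}{11} - \frac{43}{A} - \frac{A}{110}$)
$\frac{18617 + K{\left(190 \right)}}{-26249 + W{\left(-100 \right)}} = \frac{18617 - \left(\frac{16}{11} + \frac{43}{190}\right)}{-26249 - -1200} = \frac{18617 - \frac{3513}{2090}}{-26249 + 1200} = \frac{18617 - \frac{3513}{2090}}{-25049} = \left(18617 - \frac{3513}{2090}\right) \left(- \frac{1}{25049}\right) = \frac{38906017}{2090} \left(- \frac{1}{25049}\right) = - \frac{38906017}{52352410}$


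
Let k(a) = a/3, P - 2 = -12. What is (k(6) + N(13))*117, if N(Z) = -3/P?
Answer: 2691/10 ≈ 269.10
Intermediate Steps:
P = -10 (P = 2 - 12 = -10)
N(Z) = 3/10 (N(Z) = -3/(-10) = -3*(-⅒) = 3/10)
k(a) = a/3 (k(a) = a*(⅓) = a/3)
(k(6) + N(13))*117 = ((⅓)*6 + 3/10)*117 = (2 + 3/10)*117 = (23/10)*117 = 2691/10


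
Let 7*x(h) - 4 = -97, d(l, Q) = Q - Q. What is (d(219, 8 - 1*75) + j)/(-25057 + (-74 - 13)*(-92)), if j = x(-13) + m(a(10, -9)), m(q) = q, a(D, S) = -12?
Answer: 177/119371 ≈ 0.0014828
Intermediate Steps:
d(l, Q) = 0
x(h) = -93/7 (x(h) = 4/7 + (⅐)*(-97) = 4/7 - 97/7 = -93/7)
j = -177/7 (j = -93/7 - 12 = -177/7 ≈ -25.286)
(d(219, 8 - 1*75) + j)/(-25057 + (-74 - 13)*(-92)) = (0 - 177/7)/(-25057 + (-74 - 13)*(-92)) = -177/(7*(-25057 - 87*(-92))) = -177/(7*(-25057 + 8004)) = -177/7/(-17053) = -177/7*(-1/17053) = 177/119371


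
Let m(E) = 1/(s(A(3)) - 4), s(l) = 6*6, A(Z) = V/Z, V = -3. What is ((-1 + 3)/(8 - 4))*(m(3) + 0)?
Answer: 1/64 ≈ 0.015625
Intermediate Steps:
A(Z) = -3/Z
s(l) = 36
m(E) = 1/32 (m(E) = 1/(36 - 4) = 1/32)
((-1 + 3)/(8 - 4))*(m(3) + 0) = ((-1 + 3)/(8 - 4))*(1/32 + 0) = (2/4)*(1/32) = (2*(¼))*(1/32) = (½)*(1/32) = 1/64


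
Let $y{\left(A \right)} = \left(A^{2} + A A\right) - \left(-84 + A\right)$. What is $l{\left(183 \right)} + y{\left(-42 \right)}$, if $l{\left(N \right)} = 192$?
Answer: $3846$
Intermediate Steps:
$y{\left(A \right)} = 84 - A + 2 A^{2}$ ($y{\left(A \right)} = \left(A^{2} + A^{2}\right) - \left(-84 + A\right) = 2 A^{2} - \left(-84 + A\right) = 84 - A + 2 A^{2}$)
$l{\left(183 \right)} + y{\left(-42 \right)} = 192 + \left(84 - -42 + 2 \left(-42\right)^{2}\right) = 192 + \left(84 + 42 + 2 \cdot 1764\right) = 192 + \left(84 + 42 + 3528\right) = 192 + 3654 = 3846$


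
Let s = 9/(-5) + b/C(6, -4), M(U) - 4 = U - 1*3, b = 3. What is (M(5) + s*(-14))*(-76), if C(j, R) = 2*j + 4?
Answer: -21717/10 ≈ -2171.7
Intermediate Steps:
C(j, R) = 4 + 2*j
M(U) = 1 + U (M(U) = 4 + (U - 1*3) = 4 + (U - 3) = 4 + (-3 + U) = 1 + U)
s = -129/80 (s = 9/(-5) + 3/(4 + 2*6) = 9*(-1/5) + 3/(4 + 12) = -9/5 + 3/16 = -129/80 ≈ -1.6125)
(M(5) + s*(-14))*(-76) = ((1 + 5) - 129/80*(-14))*(-76) = (6 + 903/40)*(-76) = (1143/40)*(-76) = -21717/10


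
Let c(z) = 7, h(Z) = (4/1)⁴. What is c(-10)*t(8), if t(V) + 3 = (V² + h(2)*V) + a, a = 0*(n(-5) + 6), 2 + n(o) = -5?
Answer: 14763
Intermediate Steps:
n(o) = -7 (n(o) = -2 - 5 = -7)
h(Z) = 256 (h(Z) = (4*1)⁴ = 4⁴ = 256)
a = 0 (a = 0*(-7 + 6) = 0*(-1) = 0)
t(V) = -3 + V² + 256*V (t(V) = -3 + ((V² + 256*V) + 0) = -3 + (V² + 256*V) = -3 + V² + 256*V)
c(-10)*t(8) = 7*(-3 + 8² + 256*8) = 7*(-3 + 64 + 2048) = 7*2109 = 14763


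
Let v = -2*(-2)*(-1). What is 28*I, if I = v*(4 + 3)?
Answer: -784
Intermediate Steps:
v = -4 (v = 4*(-1) = -4)
I = -28 (I = -4*(4 + 3) = -4*7 = -28)
28*I = 28*(-28) = -784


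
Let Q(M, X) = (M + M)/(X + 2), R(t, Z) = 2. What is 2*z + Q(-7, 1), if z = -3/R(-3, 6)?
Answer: -23/3 ≈ -7.6667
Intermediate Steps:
z = -3/2 ≈ -1.5000
Q(M, X) = 2*M/(2 + X) (Q(M, X) = (2*M)/(2 + X) = 2*M/(2 + X))
2*z + Q(-7, 1) = 2*(-3/2) + 2*(-7)/(2 + 1) = -3 + 2*(-7)/3 = -3 + 2*(-7)*(⅓) = -3 - 14/3 = -23/3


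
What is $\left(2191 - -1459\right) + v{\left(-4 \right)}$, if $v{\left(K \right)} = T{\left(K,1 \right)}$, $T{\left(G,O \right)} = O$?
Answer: $3651$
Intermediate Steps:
$v{\left(K \right)} = 1$
$\left(2191 - -1459\right) + v{\left(-4 \right)} = \left(2191 - -1459\right) + 1 = \left(2191 + 1459\right) + 1 = 3650 + 1 = 3651$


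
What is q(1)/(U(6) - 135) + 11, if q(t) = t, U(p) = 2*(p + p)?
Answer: 1220/111 ≈ 10.991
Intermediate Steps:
U(p) = 4*p (U(p) = 2*(2*p) = 4*p)
q(1)/(U(6) - 135) + 11 = 1/(4*6 - 135) + 11 = 1/(24 - 135) + 11 = 1/(-111) + 11 = -1/111*1 + 11 = -1/111 + 11 = 1220/111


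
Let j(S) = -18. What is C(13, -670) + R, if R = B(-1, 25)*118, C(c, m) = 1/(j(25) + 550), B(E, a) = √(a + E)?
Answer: 1/532 + 236*√6 ≈ 578.08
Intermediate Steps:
B(E, a) = √(E + a)
C(c, m) = 1/532 (C(c, m) = 1/(-18 + 550) = 1/532)
R = 236*√6 (R = √(-1 + 25)*118 = √24*118 = (2*√6)*118 = 236*√6 ≈ 578.08)
C(13, -670) + R = 1/532 + 236*√6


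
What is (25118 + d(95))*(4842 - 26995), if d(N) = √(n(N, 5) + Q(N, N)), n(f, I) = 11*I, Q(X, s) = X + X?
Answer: -556439054 - 155071*√5 ≈ -5.5679e+8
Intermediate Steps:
Q(X, s) = 2*X
d(N) = √(55 + 2*N) (d(N) = √(11*5 + 2*N) = √(55 + 2*N))
(25118 + d(95))*(4842 - 26995) = (25118 + √(55 + 2*95))*(4842 - 26995) = (25118 + √(55 + 190))*(-22153) = (25118 + √245)*(-22153) = (25118 + 7*√5)*(-22153) = -556439054 - 155071*√5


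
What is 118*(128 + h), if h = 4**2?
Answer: 16992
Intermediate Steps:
h = 16
118*(128 + h) = 118*(128 + 16) = 118*144 = 16992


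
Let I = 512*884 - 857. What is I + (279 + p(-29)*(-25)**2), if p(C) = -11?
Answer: 445155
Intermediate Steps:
I = 451751 (I = 452608 - 857 = 451751)
I + (279 + p(-29)*(-25)**2) = 451751 + (279 - 11*(-25)**2) = 451751 + (279 - 11*625) = 451751 + (279 - 6875) = 451751 - 6596 = 445155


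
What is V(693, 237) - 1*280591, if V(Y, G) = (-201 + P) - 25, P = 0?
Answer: -280817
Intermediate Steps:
V(Y, G) = -226 (V(Y, G) = (-201 + 0) - 25 = -201 - 25 = -226)
V(693, 237) - 1*280591 = -226 - 1*280591 = -226 - 280591 = -280817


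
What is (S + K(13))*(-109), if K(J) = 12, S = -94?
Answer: 8938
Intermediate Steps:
(S + K(13))*(-109) = (-94 + 12)*(-109) = -82*(-109) = 8938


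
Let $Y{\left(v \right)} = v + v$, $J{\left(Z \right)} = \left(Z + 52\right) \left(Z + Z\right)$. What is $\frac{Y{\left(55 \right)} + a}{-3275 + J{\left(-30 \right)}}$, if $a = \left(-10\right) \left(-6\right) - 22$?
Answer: $- \frac{148}{4595} \approx -0.032209$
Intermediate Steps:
$a = 38$ ($a = 60 - 22 = 38$)
$J{\left(Z \right)} = 2 Z \left(52 + Z\right)$ ($J{\left(Z \right)} = \left(52 + Z\right) 2 Z = 2 Z \left(52 + Z\right)$)
$Y{\left(v \right)} = 2 v$
$\frac{Y{\left(55 \right)} + a}{-3275 + J{\left(-30 \right)}} = \frac{2 \cdot 55 + 38}{-3275 + 2 \left(-30\right) \left(52 - 30\right)} = \frac{110 + 38}{-3275 + 2 \left(-30\right) 22} = \frac{148}{-3275 - 1320} = \frac{148}{-4595} = 148 \left(- \frac{1}{4595}\right) = - \frac{148}{4595}$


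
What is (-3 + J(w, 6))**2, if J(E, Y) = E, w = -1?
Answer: 16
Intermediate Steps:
(-3 + J(w, 6))**2 = (-3 - 1)**2 = (-4)**2 = 16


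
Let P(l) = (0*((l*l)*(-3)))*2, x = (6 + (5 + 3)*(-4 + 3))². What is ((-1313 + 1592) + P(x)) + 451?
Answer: 730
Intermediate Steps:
x = 4 (x = (6 + 8*(-1))² = (6 - 8)² = (-2)² = 4)
P(l) = 0 (P(l) = (0*(l²*(-3)))*2 = (0*(-3*l²))*2 = 0*2 = 0)
((-1313 + 1592) + P(x)) + 451 = ((-1313 + 1592) + 0) + 451 = (279 + 0) + 451 = 279 + 451 = 730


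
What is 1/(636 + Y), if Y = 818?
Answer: 1/1454 ≈ 0.00068776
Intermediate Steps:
1/(636 + Y) = 1/(636 + 818) = 1/1454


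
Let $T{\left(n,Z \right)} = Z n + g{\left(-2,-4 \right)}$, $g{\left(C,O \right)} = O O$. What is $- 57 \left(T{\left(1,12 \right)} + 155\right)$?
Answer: $-10431$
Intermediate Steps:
$g{\left(C,O \right)} = O^{2}$
$T{\left(n,Z \right)} = 16 + Z n$ ($T{\left(n,Z \right)} = Z n + \left(-4\right)^{2} = Z n + 16 = 16 + Z n$)
$- 57 \left(T{\left(1,12 \right)} + 155\right) = - 57 \left(\left(16 + 12 \cdot 1\right) + 155\right) = - 57 \left(\left(16 + 12\right) + 155\right) = - 57 \left(28 + 155\right) = \left(-57\right) 183 = -10431$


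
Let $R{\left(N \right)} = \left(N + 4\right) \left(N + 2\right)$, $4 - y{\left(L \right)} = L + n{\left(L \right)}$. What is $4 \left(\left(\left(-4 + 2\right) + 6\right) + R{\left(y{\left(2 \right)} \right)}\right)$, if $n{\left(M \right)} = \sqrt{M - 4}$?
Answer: $104 - 40 i \sqrt{2} \approx 104.0 - 56.569 i$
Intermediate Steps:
$n{\left(M \right)} = \sqrt{-4 + M}$
$y{\left(L \right)} = 4 - L - \sqrt{-4 + L}$ ($y{\left(L \right)} = 4 - \left(L + \sqrt{-4 + L}\right) = 4 - L - \sqrt{-4 + L}$)
$R{\left(N \right)} = \left(2 + N\right) \left(4 + N\right)$ ($R{\left(N \right)} = \left(4 + N\right) \left(2 + N\right) = \left(2 + N\right) \left(4 + N\right)$)
$4 \left(\left(\left(-4 + 2\right) + 6\right) + R{\left(y{\left(2 \right)} \right)}\right) = 4 \left(\left(\left(-4 + 2\right) + 6\right) + \left(8 + \left(4 - 2 - \sqrt{-4 + 2}\right)^{2} + 6 \left(4 - 2 - \sqrt{-4 + 2}\right)\right)\right) = 4 \left(\left(-2 + 6\right) + \left(8 + \left(4 - 2 - \sqrt{-2}\right)^{2} + 6 \left(4 - 2 - \sqrt{-2}\right)\right)\right) = 4 \left(4 + \left(8 + \left(4 - 2 - i \sqrt{2}\right)^{2} + 6 \left(4 - 2 - i \sqrt{2}\right)\right)\right) = 4 \left(4 + \left(8 + \left(2 - i \sqrt{2}\right)^{2} + 6 \left(2 - i \sqrt{2}\right)\right)\right) = 4 \left(4 + \left(8 + \left(2 - i \sqrt{2}\right)^{2} + \left(12 - 6 i \sqrt{2}\right)\right)\right) = 4 \left(4 + \left(20 + \left(2 - i \sqrt{2}\right)^{2} - 6 i \sqrt{2}\right)\right) = 4 \left(24 + \left(2 - i \sqrt{2}\right)^{2} - 6 i \sqrt{2}\right) = 96 + 4 \left(2 - i \sqrt{2}\right)^{2} - 24 i \sqrt{2}$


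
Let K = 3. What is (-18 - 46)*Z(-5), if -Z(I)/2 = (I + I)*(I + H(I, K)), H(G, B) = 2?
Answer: 3840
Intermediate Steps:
Z(I) = -4*I*(2 + I) (Z(I) = -2*(I + I)*(I + 2) = -2*2*I*(2 + I) = -4*I*(2 + I))
(-18 - 46)*Z(-5) = (-18 - 46)*(-4*(-5)*(2 - 5)) = -(-256)*(-5)*(-3) = -64*(-60) = 3840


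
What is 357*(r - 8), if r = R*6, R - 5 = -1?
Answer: 5712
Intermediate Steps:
R = 4 (R = 5 - 1 = 4)
r = 24 (r = 4*6 = 24)
357*(r - 8) = 357*(24 - 8) = 357*16 = 5712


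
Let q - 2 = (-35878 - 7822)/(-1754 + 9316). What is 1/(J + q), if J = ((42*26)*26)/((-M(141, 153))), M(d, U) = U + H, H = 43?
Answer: -1393/207050 ≈ -0.0067278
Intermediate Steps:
M(d, U) = 43 + U (M(d, U) = U + 43 = 43 + U)
q = -752/199 (q = 2 + (-35878 - 7822)/(-1754 + 9316) = 2 - 43700/7562 = 2 - 43700*1/7562 = 2 - 1150/199 = -752/199 ≈ -3.7789)
J = -1014/7 (J = ((42*26)*26)/((-(43 + 153))) = (1092*26)/((-1*196)) = 28392/(-196) = 28392*(-1/196) = -1014/7 ≈ -144.86)
1/(J + q) = 1/(-1014/7 - 752/199) = 1/(-207050/1393) = -1393/207050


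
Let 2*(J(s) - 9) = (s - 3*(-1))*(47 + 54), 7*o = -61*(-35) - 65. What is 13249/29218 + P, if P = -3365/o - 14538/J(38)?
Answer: -225341964040/12577078017 ≈ -17.917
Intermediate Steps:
o = 2070/7 (o = (-61*(-35) - 65)/7 = (2135 - 65)/7 = (⅐)*2070 = 2070/7 ≈ 295.71)
J(s) = 321/2 + 101*s/2 (J(s) = 9 + ((s - 3*(-1))*(47 + 54))/2 = 9 + ((s + 3)*101)/2 = 9 + ((3 + s)*101)/2 = 9 + (303 + 101*s)/2 = 9 + (303/2 + 101*s/2) = 321/2 + 101*s/2)
P = -31630513/1721826 (P = -3365/2070/7 - 14538/(321/2 + (101/2)*38) = -3365*7/2070 - 14538/(321/2 + 1919) = -4711/414 - 14538/4159/2 = -4711/414 - 14538*2/4159 = -4711/414 - 29076/4159 = -31630513/1721826 ≈ -18.370)
13249/29218 + P = 13249/29218 - 31630513/1721826 = -225341964040/12577078017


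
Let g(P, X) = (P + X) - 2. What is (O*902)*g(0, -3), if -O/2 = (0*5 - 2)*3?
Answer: -54120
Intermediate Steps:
g(P, X) = -2 + P + X
O = 12 (O = -2*(0*5 - 2)*3 = -2*(0 - 2)*3 = -(-4)*3 = -2*(-6) = 12)
(O*902)*g(0, -3) = (12*902)*(-2 + 0 - 3) = 10824*(-5) = -54120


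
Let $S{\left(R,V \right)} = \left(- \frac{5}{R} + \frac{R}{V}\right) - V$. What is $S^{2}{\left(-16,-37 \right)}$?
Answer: $\frac{499299025}{350464} \approx 1424.7$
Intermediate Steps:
$S{\left(R,V \right)} = - V - \frac{5}{R} + \frac{R}{V}$
$S^{2}{\left(-16,-37 \right)} = \left(\left(-1\right) \left(-37\right) - \frac{5}{-16} - \frac{16}{-37}\right)^{2} = \left(37 - - \frac{5}{16} - - \frac{16}{37}\right)^{2} = \left(37 + \frac{5}{16} + \frac{16}{37}\right)^{2} = \left(\frac{22345}{592}\right)^{2} = \frac{499299025}{350464}$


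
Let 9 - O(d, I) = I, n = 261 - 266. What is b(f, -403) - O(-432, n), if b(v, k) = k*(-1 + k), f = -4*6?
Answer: 162798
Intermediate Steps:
n = -5
O(d, I) = 9 - I
f = -24
b(f, -403) - O(-432, n) = -403*(-1 - 403) - (9 - 1*(-5)) = -403*(-404) - (9 + 5) = 162812 - 1*14 = 162812 - 14 = 162798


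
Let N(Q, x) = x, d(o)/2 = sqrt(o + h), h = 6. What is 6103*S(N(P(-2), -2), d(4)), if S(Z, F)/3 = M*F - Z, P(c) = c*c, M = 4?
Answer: 36618 + 146472*sqrt(10) ≈ 4.9980e+5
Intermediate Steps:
P(c) = c**2
d(o) = 2*sqrt(6 + o) (d(o) = 2*sqrt(o + 6) = 2*sqrt(6 + o))
S(Z, F) = -3*Z + 12*F (S(Z, F) = 3*(4*F - Z) = 3*(-Z + 4*F) = -3*Z + 12*F)
6103*S(N(P(-2), -2), d(4)) = 6103*(-3*(-2) + 12*(2*sqrt(6 + 4))) = 6103*(6 + 12*(2*sqrt(10))) = 6103*(6 + 24*sqrt(10)) = 36618 + 146472*sqrt(10)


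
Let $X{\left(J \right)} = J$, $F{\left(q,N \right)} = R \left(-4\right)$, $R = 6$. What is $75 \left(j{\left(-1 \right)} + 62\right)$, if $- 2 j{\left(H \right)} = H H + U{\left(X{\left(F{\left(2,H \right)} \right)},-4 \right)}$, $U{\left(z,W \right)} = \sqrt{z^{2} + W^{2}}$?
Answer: $\frac{9225}{2} - 150 \sqrt{37} \approx 3700.1$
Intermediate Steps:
$F{\left(q,N \right)} = -24$ ($F{\left(q,N \right)} = 6 \left(-4\right) = -24$)
$U{\left(z,W \right)} = \sqrt{W^{2} + z^{2}}$
$j{\left(H \right)} = - 2 \sqrt{37} - \frac{H^{2}}{2}$ ($j{\left(H \right)} = - \frac{H H + \sqrt{\left(-4\right)^{2} + \left(-24\right)^{2}}}{2} = - \frac{H^{2} + \sqrt{16 + 576}}{2} = - \frac{H^{2} + \sqrt{592}}{2} = - \frac{H^{2} + 4 \sqrt{37}}{2} = - 2 \sqrt{37} - \frac{H^{2}}{2}$)
$75 \left(j{\left(-1 \right)} + 62\right) = 75 \left(\left(- 2 \sqrt{37} - \frac{\left(-1\right)^{2}}{2}\right) + 62\right) = 75 \left(\left(- 2 \sqrt{37} - \frac{1}{2}\right) + 62\right) = 75 \left(\left(- \frac{1}{2} - 2 \sqrt{37}\right) + 62\right) = 75 \left(\frac{123}{2} - 2 \sqrt{37}\right) = \frac{9225}{2} - 150 \sqrt{37}$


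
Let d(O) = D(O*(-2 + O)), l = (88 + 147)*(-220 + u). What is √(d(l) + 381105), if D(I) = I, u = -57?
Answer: 12*√29429655 ≈ 65099.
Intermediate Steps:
l = -65095 (l = (88 + 147)*(-220 - 57) = 235*(-277) = -65095)
d(O) = O*(-2 + O)
√(d(l) + 381105) = √(-65095*(-2 - 65095) + 381105) = √(-65095*(-65097) + 381105) = √(4237489215 + 381105) = √4237870320 = 12*√29429655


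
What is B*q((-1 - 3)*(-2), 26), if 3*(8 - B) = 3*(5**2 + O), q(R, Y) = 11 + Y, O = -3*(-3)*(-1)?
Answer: -296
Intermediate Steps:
O = -9 (O = 9*(-1) = -9)
B = -8 (B = 8 - (5**2 - 9) = 8 - (25 - 9) = 8 - 16 = -8)
B*q((-1 - 3)*(-2), 26) = -8*(11 + 26) = -8*37 = -296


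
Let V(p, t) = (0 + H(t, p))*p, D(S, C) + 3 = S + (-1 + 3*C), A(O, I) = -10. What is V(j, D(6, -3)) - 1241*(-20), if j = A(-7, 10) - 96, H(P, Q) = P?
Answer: 25562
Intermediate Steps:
D(S, C) = -4 + S + 3*C (D(S, C) = -3 + (S + (-1 + 3*C)) = -3 + (-1 + S + 3*C) = -4 + S + 3*C)
j = -106 (j = -10 - 96 = -106)
V(p, t) = p*t (V(p, t) = (0 + t)*p = t*p = p*t)
V(j, D(6, -3)) - 1241*(-20) = -106*(-4 + 6 + 3*(-3)) - 1241*(-20) = -106*(-4 + 6 - 9) + 24820 = -106*(-7) + 24820 = 742 + 24820 = 25562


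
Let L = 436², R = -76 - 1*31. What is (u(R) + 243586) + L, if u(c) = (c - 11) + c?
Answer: 433457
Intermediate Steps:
R = -107 (R = -76 - 31 = -107)
L = 190096
u(c) = -11 + 2*c (u(c) = (-11 + c) + c = -11 + 2*c)
(u(R) + 243586) + L = ((-11 + 2*(-107)) + 243586) + 190096 = ((-11 - 214) + 243586) + 190096 = (-225 + 243586) + 190096 = 243361 + 190096 = 433457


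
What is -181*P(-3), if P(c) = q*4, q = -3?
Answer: 2172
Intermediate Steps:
P(c) = -12 (P(c) = -3*4 = -12)
-181*P(-3) = -181*(-12) = 2172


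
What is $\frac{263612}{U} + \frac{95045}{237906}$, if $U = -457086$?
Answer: $- \frac{3211856267}{18123916986} \approx -0.17722$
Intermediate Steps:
$\frac{263612}{U} + \frac{95045}{237906} = \frac{263612}{-457086} + \frac{95045}{237906} = 263612 \left(- \frac{1}{457086}\right) + 95045 \cdot \frac{1}{237906} = - \frac{131806}{228543} + \frac{95045}{237906} = - \frac{3211856267}{18123916986}$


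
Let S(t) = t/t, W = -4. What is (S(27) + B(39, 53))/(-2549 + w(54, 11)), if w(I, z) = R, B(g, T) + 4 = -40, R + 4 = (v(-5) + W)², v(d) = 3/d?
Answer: 25/1472 ≈ 0.016984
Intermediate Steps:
R = 429/25 (R = -4 + (3/(-5) - 4)² = -4 + (3*(-⅕) - 4)² = -4 + (-⅗ - 4)² = -4 + (-23/5)² = -4 + 529/25 = 429/25 ≈ 17.160)
B(g, T) = -44 (B(g, T) = -4 - 40 = -44)
w(I, z) = 429/25
S(t) = 1
(S(27) + B(39, 53))/(-2549 + w(54, 11)) = (1 - 44)/(-2549 + 429/25) = -43/(-63296/25) = -43*(-25/63296) = 25/1472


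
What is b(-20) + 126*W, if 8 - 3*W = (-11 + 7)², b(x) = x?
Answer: -356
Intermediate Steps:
W = -8/3 (W = 8/3 - (-11 + 7)²/3 = 8/3 - ⅓*(-4)² = 8/3 - ⅓*16 = 8/3 - 16/3 = -8/3 ≈ -2.6667)
b(-20) + 126*W = -20 + 126*(-8/3) = -20 - 336 = -356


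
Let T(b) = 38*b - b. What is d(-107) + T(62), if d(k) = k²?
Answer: 13743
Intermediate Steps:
T(b) = 37*b
d(-107) + T(62) = (-107)² + 37*62 = 11449 + 2294 = 13743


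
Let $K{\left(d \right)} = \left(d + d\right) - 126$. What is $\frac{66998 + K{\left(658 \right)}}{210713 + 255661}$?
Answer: $\frac{34094}{233187} \approx 0.14621$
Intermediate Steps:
$K{\left(d \right)} = -126 + 2 d$ ($K{\left(d \right)} = 2 d - 126 = -126 + 2 d$)
$\frac{66998 + K{\left(658 \right)}}{210713 + 255661} = \frac{66998 + \left(-126 + 2 \cdot 658\right)}{210713 + 255661} = \frac{66998 + \left(-126 + 1316\right)}{466374} = \left(66998 + 1190\right) \frac{1}{466374} = 68188 \cdot \frac{1}{466374} = \frac{34094}{233187}$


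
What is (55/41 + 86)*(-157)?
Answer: -562217/41 ≈ -13713.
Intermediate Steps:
(55/41 + 86)*(-157) = (3581/41)*(-157) = -562217/41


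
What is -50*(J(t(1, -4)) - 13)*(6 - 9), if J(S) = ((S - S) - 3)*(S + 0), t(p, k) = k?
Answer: -150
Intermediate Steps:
J(S) = -3*S (J(S) = (0 - 3)*S = -3*S)
-50*(J(t(1, -4)) - 13)*(6 - 9) = -50*(-3*(-4) - 13)*(6 - 9) = -50*(12 - 13)*(-3) = -(-50)*(-3) = -50*3 = -150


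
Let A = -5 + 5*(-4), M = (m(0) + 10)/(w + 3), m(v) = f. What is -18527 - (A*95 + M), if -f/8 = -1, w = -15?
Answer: -32301/2 ≈ -16151.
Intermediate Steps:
f = 8 (f = -8*(-1) = 8)
m(v) = 8
M = -3/2 (M = (8 + 10)/(-15 + 3) = 18/(-12) = 18*(-1/12) = -3/2 ≈ -1.5000)
A = -25 (A = -5 - 20 = -25)
-18527 - (A*95 + M) = -18527 - (-25*95 - 3/2) = -18527 - (-2375 - 3/2) = -18527 - 1*(-4753/2) = -18527 + 4753/2 = -32301/2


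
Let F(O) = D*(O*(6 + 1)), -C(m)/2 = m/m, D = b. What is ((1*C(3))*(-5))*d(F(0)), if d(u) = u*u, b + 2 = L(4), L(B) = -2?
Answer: 0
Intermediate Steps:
b = -4 (b = -2 - 2 = -4)
D = -4
C(m) = -2 (C(m) = -2*m/m = -2*1 = -2)
F(O) = -28*O (F(O) = -4*O*(6 + 1) = -4*O*7 = -28*O)
d(u) = u**2
((1*C(3))*(-5))*d(F(0)) = ((1*(-2))*(-5))*(-28*0)**2 = -2*(-5)*0**2 = 10*0 = 0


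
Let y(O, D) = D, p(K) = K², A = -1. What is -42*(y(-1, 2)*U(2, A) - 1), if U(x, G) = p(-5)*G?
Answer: 2142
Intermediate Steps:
U(x, G) = 25*G (U(x, G) = (-5)²*G = 25*G)
-42*(y(-1, 2)*U(2, A) - 1) = -42*(2*(25*(-1)) - 1) = -42*(2*(-25) - 1) = -42*(-50 - 1) = -42*(-51) = 2142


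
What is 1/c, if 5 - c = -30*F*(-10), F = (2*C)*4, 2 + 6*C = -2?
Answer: 1/1605 ≈ 0.00062305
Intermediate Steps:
C = -2/3 (C = -1/3 + (1/6)*(-2) = -1/3 - 1/3 = -2/3 ≈ -0.66667)
F = -16/3 (F = (2*(-2/3))*4 = -4/3*4 = -16/3 ≈ -5.3333)
c = 1605 (c = 5 - (-30*(-16/3))*(-10) = 5 - 160*(-10) = 5 - 1*(-1600) = 5 + 1600 = 1605)
1/c = 1/1605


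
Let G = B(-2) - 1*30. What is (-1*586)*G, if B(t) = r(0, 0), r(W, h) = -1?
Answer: 18166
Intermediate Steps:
B(t) = -1
G = -31 (G = -1 - 1*30 = -1 - 30 = -31)
(-1*586)*G = -1*586*(-31) = -586*(-31) = 18166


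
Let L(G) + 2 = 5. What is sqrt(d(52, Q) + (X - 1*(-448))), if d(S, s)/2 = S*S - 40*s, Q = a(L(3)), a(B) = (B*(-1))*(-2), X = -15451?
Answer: 5*I*sqrt(403) ≈ 100.37*I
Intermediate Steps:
L(G) = 3 (L(G) = -2 + 5 = 3)
a(B) = 2*B (a(B) = -B*(-2) = 2*B)
Q = 6 (Q = 2*3 = 6)
d(S, s) = -80*s + 2*S**2 (d(S, s) = 2*(S*S - 40*s) = 2*(S**2 - 40*s) = -80*s + 2*S**2)
sqrt(d(52, Q) + (X - 1*(-448))) = sqrt((-80*6 + 2*52**2) + (-15451 - 1*(-448))) = sqrt((-480 + 2*2704) + (-15451 + 448)) = sqrt((-480 + 5408) - 15003) = sqrt(4928 - 15003) = sqrt(-10075) = 5*I*sqrt(403)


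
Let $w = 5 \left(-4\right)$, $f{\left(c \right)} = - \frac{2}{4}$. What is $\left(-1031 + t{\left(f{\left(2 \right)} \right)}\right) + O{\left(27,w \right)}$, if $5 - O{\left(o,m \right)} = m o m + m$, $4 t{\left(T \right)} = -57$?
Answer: $- \frac{47281}{4} \approx -11820.0$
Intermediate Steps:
$f{\left(c \right)} = - \frac{1}{2}$ ($f{\left(c \right)} = \left(-2\right) \frac{1}{4} = - \frac{1}{2}$)
$t{\left(T \right)} = - \frac{57}{4}$ ($t{\left(T \right)} = \frac{1}{4} \left(-57\right) = - \frac{57}{4}$)
$w = -20$
$O{\left(o,m \right)} = 5 - m - o m^{2}$ ($O{\left(o,m \right)} = 5 - \left(m o m + m\right) = 5 - \left(o m^{2} + m\right) = 5 - \left(m + o m^{2}\right) = 5 - m - o m^{2}$)
$\left(-1031 + t{\left(f{\left(2 \right)} \right)}\right) + O{\left(27,w \right)} = \left(-1031 - \frac{57}{4}\right) - \left(-25 + 10800\right) = - \frac{4181}{4} + \left(5 + 20 - 27 \cdot 400\right) = - \frac{4181}{4} + \left(5 + 20 - 10800\right) = - \frac{4181}{4} - 10775 = - \frac{47281}{4}$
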